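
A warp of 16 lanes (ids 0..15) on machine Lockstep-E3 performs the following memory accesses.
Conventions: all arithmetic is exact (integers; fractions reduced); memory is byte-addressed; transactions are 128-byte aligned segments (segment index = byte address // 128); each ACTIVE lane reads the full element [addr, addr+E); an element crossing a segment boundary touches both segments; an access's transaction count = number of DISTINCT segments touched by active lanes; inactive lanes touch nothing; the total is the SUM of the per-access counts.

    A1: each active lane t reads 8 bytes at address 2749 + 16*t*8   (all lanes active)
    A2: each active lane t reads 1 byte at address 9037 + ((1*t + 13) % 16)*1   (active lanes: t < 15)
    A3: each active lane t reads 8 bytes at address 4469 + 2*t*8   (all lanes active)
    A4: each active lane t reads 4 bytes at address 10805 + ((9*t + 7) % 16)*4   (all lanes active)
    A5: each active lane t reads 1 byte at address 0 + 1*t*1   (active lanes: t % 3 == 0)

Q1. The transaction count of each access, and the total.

A1: 16 transactions
A2: 1 transaction
A3: 3 transactions
A4: 1 transaction
A5: 1 transaction

Answer: 16,1,3,1,1; total 22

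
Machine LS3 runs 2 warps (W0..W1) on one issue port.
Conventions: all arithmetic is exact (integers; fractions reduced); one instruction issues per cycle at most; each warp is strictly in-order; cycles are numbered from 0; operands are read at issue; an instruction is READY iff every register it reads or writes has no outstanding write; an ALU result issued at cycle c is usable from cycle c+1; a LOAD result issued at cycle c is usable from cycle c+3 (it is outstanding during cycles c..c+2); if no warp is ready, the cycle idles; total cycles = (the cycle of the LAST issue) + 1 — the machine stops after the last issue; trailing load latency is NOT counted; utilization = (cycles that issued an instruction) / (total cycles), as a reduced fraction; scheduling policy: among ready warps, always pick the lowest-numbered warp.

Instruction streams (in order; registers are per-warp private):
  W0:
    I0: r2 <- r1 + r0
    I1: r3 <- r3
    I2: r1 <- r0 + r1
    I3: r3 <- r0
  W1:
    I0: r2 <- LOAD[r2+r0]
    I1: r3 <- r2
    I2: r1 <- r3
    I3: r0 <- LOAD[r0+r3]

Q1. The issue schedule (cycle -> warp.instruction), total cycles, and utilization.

cycle 0: W0.I0
cycle 1: W0.I1
cycle 2: W0.I2
cycle 3: W0.I3
cycle 4: W1.I0
cycle 5: idle
cycle 6: idle
cycle 7: W1.I1
cycle 8: W1.I2
cycle 9: W1.I3

Answer: 10 cycles, utilization 4/5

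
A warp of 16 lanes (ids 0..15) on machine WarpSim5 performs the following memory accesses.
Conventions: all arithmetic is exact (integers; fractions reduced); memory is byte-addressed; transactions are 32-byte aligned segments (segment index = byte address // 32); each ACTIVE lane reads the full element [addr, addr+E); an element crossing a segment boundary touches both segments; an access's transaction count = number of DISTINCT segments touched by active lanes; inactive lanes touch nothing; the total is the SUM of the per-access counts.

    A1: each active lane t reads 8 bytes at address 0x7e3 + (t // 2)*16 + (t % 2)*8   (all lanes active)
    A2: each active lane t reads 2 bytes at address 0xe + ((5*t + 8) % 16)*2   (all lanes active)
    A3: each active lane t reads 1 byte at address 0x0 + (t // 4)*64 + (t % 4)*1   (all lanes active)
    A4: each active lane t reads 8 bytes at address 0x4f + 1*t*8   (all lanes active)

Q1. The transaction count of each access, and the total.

A1: 5 transactions
A2: 2 transactions
A3: 4 transactions
A4: 5 transactions

Answer: 5,2,4,5; total 16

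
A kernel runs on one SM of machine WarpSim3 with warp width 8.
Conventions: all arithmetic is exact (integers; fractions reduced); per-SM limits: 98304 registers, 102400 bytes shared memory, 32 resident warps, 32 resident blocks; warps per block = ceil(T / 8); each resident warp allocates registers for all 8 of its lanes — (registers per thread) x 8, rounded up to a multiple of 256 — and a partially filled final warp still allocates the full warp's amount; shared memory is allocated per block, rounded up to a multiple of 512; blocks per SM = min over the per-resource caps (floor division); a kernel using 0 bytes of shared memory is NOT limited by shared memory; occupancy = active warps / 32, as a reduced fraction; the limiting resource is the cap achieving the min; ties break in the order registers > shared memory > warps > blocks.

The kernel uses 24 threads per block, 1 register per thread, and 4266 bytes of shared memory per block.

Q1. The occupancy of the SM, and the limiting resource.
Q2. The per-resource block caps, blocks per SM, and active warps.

Answer: occupancy 15/16, limited by warps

registers: 128 blocks
shared memory: 22 blocks
warps: 10 blocks
blocks: 32 blocks

Answer: 10 blocks, 30 active warps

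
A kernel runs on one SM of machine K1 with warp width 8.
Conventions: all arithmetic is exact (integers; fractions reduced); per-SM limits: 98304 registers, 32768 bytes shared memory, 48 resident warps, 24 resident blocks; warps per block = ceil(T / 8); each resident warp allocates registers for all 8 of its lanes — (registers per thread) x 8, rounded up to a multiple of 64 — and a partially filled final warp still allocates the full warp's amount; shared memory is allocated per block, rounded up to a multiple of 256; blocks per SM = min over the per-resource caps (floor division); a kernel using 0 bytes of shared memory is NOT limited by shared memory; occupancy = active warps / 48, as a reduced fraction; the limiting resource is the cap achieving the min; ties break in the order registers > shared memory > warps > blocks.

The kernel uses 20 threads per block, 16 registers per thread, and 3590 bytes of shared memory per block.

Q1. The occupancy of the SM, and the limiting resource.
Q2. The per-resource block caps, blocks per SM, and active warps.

Answer: occupancy 1/2, limited by shared memory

registers: 256 blocks
shared memory: 8 blocks
warps: 16 blocks
blocks: 24 blocks

Answer: 8 blocks, 24 active warps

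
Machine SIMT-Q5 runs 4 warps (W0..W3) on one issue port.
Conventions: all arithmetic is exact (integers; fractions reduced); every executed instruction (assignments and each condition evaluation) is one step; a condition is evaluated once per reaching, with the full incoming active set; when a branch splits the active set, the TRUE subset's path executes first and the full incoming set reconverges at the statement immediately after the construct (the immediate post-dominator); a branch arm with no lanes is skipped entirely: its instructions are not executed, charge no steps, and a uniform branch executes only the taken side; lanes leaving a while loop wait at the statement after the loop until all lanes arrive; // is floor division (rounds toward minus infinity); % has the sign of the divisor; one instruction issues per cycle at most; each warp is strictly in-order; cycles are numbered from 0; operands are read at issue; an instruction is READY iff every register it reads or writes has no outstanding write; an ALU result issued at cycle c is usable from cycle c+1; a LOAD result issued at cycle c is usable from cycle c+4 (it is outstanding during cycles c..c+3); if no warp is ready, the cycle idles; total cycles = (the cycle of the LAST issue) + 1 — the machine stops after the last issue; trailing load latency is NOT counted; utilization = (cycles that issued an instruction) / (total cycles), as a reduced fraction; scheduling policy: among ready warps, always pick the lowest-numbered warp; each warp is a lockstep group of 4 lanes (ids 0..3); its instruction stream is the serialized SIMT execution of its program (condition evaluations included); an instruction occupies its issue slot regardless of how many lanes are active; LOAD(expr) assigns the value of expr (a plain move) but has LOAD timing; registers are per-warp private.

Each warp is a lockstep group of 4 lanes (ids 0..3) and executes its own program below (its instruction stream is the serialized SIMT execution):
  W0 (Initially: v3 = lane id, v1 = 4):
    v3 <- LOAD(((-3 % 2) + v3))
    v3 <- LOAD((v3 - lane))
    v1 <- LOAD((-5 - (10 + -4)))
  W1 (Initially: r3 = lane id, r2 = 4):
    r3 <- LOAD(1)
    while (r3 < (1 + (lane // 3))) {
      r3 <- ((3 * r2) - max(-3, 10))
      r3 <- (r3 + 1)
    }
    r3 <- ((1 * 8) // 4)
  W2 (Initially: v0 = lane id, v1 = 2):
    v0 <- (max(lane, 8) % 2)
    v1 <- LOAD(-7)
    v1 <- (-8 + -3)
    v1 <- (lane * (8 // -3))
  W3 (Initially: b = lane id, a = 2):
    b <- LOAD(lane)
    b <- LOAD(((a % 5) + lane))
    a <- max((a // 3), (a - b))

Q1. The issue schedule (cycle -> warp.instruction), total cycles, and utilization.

cycle 0: W0.I0
cycle 1: W1.I0
cycle 2: W2.I0
cycle 3: W2.I1
cycle 4: W0.I1
cycle 5: W0.I2
cycle 6: W1.I1
cycle 7: W1.I2
cycle 8: W1.I3
cycle 9: W1.I4
cycle 10: W1.I5
cycle 11: W2.I2
cycle 12: W2.I3
cycle 13: W3.I0
cycle 14: idle
cycle 15: idle
cycle 16: idle
cycle 17: W3.I1
cycle 18: idle
cycle 19: idle
cycle 20: idle
cycle 21: W3.I2

Answer: 22 cycles, utilization 8/11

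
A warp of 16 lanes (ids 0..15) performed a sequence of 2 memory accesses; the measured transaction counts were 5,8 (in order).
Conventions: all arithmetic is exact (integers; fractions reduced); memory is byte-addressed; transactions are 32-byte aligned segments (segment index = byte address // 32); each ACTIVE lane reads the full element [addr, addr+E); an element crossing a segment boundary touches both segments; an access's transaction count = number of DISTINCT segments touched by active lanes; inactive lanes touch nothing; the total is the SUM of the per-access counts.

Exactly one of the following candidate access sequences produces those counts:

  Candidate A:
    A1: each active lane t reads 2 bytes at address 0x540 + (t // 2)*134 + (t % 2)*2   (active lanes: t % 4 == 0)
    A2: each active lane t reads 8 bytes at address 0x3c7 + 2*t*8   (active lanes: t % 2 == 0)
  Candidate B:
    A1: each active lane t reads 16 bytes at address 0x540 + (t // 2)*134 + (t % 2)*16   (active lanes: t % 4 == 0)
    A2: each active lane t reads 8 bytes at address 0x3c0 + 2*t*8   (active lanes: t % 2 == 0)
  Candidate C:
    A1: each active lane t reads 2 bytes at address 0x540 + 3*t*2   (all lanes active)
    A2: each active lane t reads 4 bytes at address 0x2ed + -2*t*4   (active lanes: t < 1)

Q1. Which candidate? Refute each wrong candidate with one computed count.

A: A1 gives 4 transactions, not 5
C: A1 gives 3 transactions, not 5
B: all counts match (5,8)

Answer: B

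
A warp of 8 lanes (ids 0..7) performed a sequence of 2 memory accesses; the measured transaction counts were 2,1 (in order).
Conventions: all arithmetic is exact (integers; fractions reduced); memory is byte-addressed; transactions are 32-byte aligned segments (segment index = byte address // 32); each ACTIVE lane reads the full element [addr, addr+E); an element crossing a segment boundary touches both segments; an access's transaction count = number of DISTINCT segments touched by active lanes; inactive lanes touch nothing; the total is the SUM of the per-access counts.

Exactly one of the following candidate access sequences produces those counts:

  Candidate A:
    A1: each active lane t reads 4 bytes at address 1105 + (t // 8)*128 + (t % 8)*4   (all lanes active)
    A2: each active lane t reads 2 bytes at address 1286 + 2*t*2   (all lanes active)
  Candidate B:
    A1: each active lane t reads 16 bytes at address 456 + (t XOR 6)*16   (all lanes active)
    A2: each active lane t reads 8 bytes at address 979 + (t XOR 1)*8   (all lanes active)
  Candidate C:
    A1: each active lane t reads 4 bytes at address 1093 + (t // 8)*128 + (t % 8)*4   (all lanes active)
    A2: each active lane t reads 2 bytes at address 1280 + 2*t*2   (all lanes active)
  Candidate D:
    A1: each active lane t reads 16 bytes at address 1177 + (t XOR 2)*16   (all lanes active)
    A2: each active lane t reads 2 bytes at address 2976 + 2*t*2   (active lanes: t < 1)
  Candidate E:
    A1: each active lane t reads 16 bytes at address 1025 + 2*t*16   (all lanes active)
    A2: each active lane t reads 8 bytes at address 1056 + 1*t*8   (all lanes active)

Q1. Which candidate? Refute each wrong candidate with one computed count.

A: A2 gives 2 transactions, not 1
B: A1 gives 5 transactions, not 2
D: A1 gives 5 transactions, not 2
E: A1 gives 8 transactions, not 2
C: all counts match (2,1)

Answer: C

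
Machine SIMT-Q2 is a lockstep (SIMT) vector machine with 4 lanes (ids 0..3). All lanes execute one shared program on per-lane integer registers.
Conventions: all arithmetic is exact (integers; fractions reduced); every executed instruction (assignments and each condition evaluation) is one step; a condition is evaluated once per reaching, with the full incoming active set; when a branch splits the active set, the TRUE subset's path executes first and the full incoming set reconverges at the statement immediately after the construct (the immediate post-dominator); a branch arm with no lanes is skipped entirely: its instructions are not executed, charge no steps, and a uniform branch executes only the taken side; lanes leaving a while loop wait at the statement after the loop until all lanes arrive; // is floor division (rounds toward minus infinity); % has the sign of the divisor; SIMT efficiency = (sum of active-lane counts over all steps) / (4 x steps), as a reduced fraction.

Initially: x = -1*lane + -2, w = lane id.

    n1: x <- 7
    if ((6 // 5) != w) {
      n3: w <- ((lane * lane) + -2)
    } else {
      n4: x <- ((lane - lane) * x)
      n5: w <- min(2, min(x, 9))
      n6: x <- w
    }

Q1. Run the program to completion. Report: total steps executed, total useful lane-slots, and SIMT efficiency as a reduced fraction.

Answer: 6 steps, 14 useful, 7/12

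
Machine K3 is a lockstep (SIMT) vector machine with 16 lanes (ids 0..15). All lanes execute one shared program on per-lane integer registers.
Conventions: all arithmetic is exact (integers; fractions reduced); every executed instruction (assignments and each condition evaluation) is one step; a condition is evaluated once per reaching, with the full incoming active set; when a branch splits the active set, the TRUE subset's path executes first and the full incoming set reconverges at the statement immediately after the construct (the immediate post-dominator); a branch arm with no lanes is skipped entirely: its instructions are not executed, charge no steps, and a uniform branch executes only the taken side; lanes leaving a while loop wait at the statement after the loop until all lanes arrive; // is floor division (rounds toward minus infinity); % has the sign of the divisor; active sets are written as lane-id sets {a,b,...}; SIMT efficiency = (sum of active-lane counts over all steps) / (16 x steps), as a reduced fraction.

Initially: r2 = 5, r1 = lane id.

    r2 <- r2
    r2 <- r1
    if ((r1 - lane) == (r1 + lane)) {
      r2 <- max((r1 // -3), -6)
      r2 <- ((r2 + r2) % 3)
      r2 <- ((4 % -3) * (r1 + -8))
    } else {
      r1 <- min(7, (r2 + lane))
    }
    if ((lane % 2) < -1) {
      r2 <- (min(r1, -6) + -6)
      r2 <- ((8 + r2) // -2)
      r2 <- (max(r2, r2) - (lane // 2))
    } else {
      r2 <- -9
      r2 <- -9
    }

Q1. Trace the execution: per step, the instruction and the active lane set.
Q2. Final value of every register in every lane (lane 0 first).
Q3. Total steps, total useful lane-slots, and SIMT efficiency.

step 0: r2 <- r2                     {0,1,2,3,4,5,6,7,8,9,10,11,12,13,14,15}
step 1: r2 <- r1                     {0,1,2,3,4,5,6,7,8,9,10,11,12,13,14,15}
step 2: eval ((r1 - lane) == (r1 + lane)) {0,1,2,3,4,5,6,7,8,9,10,11,12,13,14,15}
step 3: r2 <- max((r1 // -3), -6)    {0}
step 4: r2 <- ((r2 + r2) % 3)        {0}
step 5: r2 <- ((4 % -3) * (r1 + -8)) {0}
step 6: r1 <- min(7, (r2 + lane))    {1,2,3,4,5,6,7,8,9,10,11,12,13,14,15}
step 7: eval ((lane % 2) < -1)       {0,1,2,3,4,5,6,7,8,9,10,11,12,13,14,15}
step 8: r2 <- -9                     {0,1,2,3,4,5,6,7,8,9,10,11,12,13,14,15}
step 9: r2 <- -9                     {0,1,2,3,4,5,6,7,8,9,10,11,12,13,14,15}

Answer: 10 steps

r2: -9,-9,-9,-9,-9,-9,-9,-9,-9,-9,-9,-9,-9,-9,-9,-9
r1: 0,2,4,6,7,7,7,7,7,7,7,7,7,7,7,7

steps = 10; useful = 114; efficiency = 114/160 = 57/80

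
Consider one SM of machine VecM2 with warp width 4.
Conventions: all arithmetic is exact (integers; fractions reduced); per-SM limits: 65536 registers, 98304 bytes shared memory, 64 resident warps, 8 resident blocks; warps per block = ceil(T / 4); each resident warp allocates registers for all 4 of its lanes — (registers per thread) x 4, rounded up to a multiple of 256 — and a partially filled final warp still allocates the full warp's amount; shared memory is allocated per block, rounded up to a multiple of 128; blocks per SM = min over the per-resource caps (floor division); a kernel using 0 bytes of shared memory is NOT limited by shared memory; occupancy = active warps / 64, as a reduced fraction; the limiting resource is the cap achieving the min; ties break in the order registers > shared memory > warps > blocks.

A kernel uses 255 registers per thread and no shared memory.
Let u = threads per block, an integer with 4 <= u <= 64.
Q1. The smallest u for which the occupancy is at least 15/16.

Answer: u = 29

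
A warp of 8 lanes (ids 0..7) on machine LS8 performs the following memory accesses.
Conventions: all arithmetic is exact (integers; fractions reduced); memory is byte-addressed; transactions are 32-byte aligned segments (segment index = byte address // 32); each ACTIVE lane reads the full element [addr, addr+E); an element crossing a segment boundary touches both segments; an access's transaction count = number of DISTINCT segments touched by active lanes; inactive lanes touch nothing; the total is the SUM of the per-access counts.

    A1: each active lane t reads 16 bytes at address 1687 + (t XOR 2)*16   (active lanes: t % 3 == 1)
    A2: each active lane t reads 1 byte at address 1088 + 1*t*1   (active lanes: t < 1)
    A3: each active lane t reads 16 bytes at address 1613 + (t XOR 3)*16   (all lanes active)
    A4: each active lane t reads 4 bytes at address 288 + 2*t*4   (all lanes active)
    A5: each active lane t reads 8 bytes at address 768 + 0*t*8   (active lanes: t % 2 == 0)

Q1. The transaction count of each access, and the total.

A1: 3 transactions
A2: 1 transaction
A3: 5 transactions
A4: 2 transactions
A5: 1 transaction

Answer: 3,1,5,2,1; total 12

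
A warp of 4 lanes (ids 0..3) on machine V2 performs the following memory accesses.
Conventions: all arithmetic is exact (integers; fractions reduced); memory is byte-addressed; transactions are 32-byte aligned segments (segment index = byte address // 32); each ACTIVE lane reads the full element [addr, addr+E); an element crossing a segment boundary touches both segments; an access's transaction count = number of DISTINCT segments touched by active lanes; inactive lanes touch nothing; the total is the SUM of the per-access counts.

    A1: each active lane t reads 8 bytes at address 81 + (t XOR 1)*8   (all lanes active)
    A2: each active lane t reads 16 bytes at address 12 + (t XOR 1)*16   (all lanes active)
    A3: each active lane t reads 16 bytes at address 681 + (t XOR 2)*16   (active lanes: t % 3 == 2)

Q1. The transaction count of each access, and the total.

A1: 2 transactions
A2: 3 transactions
A3: 1 transaction

Answer: 2,3,1; total 6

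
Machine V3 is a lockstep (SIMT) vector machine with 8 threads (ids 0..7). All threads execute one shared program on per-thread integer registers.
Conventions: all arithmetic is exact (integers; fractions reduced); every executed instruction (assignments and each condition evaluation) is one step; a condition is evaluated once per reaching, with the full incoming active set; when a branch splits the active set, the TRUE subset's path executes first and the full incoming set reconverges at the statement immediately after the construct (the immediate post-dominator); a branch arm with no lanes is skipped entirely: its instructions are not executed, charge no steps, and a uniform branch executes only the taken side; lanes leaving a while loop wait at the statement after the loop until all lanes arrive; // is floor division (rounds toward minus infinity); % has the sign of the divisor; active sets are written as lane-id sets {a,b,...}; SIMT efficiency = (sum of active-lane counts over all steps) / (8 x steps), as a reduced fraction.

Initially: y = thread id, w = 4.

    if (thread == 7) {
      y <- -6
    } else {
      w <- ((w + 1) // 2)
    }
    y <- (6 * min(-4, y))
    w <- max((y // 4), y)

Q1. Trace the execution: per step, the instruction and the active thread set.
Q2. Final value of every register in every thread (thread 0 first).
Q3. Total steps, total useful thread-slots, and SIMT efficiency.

step 0: eval (thread == 7)           {0,1,2,3,4,5,6,7}
step 1: y <- -6                      {7}
step 2: w <- ((w + 1) // 2)          {0,1,2,3,4,5,6}
step 3: y <- (6 * min(-4, y))        {0,1,2,3,4,5,6,7}
step 4: w <- max((y // 4), y)        {0,1,2,3,4,5,6,7}

Answer: 5 steps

y: -24,-24,-24,-24,-24,-24,-24,-36
w: -6,-6,-6,-6,-6,-6,-6,-9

steps = 5; useful = 32; efficiency = 32/40 = 4/5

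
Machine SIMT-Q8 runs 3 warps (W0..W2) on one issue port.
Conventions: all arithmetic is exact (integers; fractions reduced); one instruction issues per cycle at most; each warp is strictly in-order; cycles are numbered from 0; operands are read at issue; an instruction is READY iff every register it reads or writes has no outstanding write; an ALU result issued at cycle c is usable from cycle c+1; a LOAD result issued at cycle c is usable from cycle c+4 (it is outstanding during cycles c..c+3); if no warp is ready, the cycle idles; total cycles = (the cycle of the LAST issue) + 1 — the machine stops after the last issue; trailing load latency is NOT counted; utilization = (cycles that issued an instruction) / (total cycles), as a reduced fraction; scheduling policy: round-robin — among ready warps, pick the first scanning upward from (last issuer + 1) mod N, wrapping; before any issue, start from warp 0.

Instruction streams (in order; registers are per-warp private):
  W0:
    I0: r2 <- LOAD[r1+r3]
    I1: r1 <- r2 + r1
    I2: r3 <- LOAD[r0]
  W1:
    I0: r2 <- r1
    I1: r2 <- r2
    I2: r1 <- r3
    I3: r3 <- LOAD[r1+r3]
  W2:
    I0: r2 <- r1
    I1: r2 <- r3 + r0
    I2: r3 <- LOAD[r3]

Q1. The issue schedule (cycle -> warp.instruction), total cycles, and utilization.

cycle 0: W0.I0
cycle 1: W1.I0
cycle 2: W2.I0
cycle 3: W1.I1
cycle 4: W2.I1
cycle 5: W0.I1
cycle 6: W1.I2
cycle 7: W2.I2
cycle 8: W0.I2
cycle 9: W1.I3

Answer: 10 cycles, utilization 1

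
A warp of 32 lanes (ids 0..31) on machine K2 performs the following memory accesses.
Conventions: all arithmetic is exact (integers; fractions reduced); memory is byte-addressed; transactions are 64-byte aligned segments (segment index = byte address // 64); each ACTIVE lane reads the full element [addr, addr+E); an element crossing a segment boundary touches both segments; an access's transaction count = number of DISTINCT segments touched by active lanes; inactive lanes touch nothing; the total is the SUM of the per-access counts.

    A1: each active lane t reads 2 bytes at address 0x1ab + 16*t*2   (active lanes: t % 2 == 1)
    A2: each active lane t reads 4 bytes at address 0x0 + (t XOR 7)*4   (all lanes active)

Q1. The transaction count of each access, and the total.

A1: 16 transactions
A2: 2 transactions

Answer: 16,2; total 18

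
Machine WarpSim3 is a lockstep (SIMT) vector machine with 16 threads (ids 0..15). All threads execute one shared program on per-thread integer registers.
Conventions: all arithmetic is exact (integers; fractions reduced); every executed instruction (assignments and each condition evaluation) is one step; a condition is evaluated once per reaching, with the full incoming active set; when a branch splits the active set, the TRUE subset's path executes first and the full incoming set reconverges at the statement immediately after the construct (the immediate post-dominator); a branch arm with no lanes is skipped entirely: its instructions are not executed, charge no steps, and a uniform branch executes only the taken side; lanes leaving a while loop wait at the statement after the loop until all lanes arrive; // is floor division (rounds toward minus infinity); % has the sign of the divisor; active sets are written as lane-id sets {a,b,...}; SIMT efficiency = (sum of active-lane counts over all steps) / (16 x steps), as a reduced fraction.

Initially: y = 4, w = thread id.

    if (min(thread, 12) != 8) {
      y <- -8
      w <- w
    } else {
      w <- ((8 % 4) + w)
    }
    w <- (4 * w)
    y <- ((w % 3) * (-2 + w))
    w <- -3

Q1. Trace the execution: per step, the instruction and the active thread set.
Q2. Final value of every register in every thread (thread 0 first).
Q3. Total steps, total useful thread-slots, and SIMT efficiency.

step 0: eval (min(thread, 12) != 8)  {0,1,2,3,4,5,6,7,8,9,10,11,12,13,14,15}
step 1: y <- -8                      {0,1,2,3,4,5,6,7,9,10,11,12,13,14,15}
step 2: w <- w                       {0,1,2,3,4,5,6,7,9,10,11,12,13,14,15}
step 3: w <- ((8 % 4) + w)           {8}
step 4: w <- (4 * w)                 {0,1,2,3,4,5,6,7,8,9,10,11,12,13,14,15}
step 5: y <- ((w % 3) * (-2 + w))    {0,1,2,3,4,5,6,7,8,9,10,11,12,13,14,15}
step 6: w <- -3                      {0,1,2,3,4,5,6,7,8,9,10,11,12,13,14,15}

Answer: 7 steps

y: 0,2,12,0,14,36,0,26,60,0,38,84,0,50,108,0
w: -3,-3,-3,-3,-3,-3,-3,-3,-3,-3,-3,-3,-3,-3,-3,-3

steps = 7; useful = 95; efficiency = 95/112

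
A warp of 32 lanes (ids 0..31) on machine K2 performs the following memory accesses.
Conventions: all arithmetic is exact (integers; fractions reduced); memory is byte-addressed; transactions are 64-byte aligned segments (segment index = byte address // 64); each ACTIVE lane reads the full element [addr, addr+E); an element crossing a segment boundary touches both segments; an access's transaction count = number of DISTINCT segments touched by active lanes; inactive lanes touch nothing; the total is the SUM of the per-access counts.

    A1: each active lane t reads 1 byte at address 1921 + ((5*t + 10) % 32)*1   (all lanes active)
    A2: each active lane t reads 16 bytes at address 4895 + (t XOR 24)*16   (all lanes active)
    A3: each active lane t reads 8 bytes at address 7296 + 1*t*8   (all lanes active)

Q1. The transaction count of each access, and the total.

A1: 1 transaction
A2: 9 transactions
A3: 4 transactions

Answer: 1,9,4; total 14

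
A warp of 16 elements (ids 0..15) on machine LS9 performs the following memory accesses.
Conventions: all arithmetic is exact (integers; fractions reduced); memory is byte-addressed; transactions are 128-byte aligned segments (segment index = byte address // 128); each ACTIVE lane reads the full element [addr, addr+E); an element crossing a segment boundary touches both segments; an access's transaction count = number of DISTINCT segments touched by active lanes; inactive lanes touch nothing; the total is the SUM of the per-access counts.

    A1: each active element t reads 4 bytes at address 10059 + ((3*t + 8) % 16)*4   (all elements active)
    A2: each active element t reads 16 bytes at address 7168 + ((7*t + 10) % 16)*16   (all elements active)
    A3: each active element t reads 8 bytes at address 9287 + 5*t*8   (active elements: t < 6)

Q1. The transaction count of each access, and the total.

A1: 2 transactions
A2: 2 transactions
A3: 3 transactions

Answer: 2,2,3; total 7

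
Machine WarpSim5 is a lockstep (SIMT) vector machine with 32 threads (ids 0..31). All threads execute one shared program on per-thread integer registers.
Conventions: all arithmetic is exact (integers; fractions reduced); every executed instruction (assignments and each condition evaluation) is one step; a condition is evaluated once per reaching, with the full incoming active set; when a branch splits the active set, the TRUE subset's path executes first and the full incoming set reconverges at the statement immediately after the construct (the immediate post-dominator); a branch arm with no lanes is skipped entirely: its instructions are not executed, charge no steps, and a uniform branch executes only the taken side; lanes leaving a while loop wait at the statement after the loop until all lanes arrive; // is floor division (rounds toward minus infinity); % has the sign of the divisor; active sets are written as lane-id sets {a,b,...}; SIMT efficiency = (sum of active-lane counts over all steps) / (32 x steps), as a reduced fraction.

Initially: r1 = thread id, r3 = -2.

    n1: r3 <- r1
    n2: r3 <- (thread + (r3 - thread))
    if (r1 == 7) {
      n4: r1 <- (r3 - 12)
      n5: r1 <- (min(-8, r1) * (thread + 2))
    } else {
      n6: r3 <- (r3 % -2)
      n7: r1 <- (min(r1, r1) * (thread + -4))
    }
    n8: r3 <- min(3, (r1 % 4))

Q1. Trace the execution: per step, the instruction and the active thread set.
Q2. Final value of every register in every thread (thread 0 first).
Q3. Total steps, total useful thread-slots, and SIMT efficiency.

step 0: r3 <- r1                     {0,1,2,3,4,5,6,7,8,9,10,11,12,13,14,15,16,17,18,19,20,21,22,23,24,25,26,27,28,29,30,31}
step 1: r3 <- (thread + (r3 - thread)) {0,1,2,3,4,5,6,7,8,9,10,11,12,13,14,15,16,17,18,19,20,21,22,23,24,25,26,27,28,29,30,31}
step 2: eval (r1 == 7)               {0,1,2,3,4,5,6,7,8,9,10,11,12,13,14,15,16,17,18,19,20,21,22,23,24,25,26,27,28,29,30,31}
step 3: r1 <- (r3 - 12)              {7}
step 4: r1 <- (min(-8, r1) * (thread + 2)) {7}
step 5: r3 <- (r3 % -2)              {0,1,2,3,4,5,6,8,9,10,11,12,13,14,15,16,17,18,19,20,21,22,23,24,25,26,27,28,29,30,31}
step 6: r1 <- (min(r1, r1) * (thread + -4)) {0,1,2,3,4,5,6,8,9,10,11,12,13,14,15,16,17,18,19,20,21,22,23,24,25,26,27,28,29,30,31}
step 7: r3 <- min(3, (r1 % 4))       {0,1,2,3,4,5,6,7,8,9,10,11,12,13,14,15,16,17,18,19,20,21,22,23,24,25,26,27,28,29,30,31}

Answer: 8 steps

r1: 0,-3,-4,-3,0,5,12,-72,32,45,60,77,96,117,140,165,192,221,252,285,320,357,396,437,480,525,572,621,672,725,780,837
r3: 0,1,0,1,0,1,0,0,0,1,0,1,0,1,0,1,0,1,0,1,0,1,0,1,0,1,0,1,0,1,0,1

steps = 8; useful = 192; efficiency = 192/256 = 3/4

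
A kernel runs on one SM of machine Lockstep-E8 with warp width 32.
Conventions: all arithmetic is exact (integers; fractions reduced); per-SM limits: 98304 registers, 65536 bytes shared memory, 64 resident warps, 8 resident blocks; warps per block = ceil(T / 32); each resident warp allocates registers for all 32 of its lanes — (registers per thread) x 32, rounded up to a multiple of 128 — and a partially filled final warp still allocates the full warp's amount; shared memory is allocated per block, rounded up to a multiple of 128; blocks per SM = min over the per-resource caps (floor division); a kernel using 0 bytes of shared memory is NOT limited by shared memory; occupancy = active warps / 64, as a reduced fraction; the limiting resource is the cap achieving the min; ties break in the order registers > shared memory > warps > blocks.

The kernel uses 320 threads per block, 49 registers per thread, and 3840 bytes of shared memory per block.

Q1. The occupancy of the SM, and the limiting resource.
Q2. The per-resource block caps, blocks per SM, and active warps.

Answer: occupancy 25/32, limited by registers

registers: 5 blocks
shared memory: 17 blocks
warps: 6 blocks
blocks: 8 blocks

Answer: 5 blocks, 50 active warps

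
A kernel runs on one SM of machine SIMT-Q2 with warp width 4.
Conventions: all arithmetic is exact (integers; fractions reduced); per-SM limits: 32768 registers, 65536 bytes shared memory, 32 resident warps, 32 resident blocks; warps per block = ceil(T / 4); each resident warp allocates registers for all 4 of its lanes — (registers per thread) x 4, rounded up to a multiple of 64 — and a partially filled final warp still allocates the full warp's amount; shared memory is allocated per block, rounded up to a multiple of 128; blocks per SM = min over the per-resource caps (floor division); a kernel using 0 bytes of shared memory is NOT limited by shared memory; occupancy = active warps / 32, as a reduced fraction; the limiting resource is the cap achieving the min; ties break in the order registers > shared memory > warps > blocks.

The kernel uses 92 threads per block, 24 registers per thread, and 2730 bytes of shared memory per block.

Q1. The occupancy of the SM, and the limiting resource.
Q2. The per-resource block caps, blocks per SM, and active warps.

Answer: occupancy 23/32, limited by warps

registers: 11 blocks
shared memory: 23 blocks
warps: 1 block
blocks: 32 blocks

Answer: 1 block, 23 active warps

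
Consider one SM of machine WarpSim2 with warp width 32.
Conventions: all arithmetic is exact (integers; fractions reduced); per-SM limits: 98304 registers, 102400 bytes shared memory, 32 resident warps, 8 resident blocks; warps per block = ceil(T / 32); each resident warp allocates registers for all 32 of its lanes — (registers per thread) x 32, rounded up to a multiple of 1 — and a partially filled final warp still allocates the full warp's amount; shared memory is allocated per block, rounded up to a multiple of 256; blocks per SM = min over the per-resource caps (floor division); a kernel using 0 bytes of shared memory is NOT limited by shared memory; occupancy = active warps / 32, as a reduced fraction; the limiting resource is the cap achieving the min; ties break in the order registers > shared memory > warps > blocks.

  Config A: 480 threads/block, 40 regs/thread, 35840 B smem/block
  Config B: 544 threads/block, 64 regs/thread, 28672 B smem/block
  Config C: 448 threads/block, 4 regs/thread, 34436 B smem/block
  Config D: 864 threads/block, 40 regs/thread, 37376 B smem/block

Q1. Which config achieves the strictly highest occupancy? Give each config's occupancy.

occupancies: A 15/16, B 17/32, C 7/8, D 27/32

Answer: A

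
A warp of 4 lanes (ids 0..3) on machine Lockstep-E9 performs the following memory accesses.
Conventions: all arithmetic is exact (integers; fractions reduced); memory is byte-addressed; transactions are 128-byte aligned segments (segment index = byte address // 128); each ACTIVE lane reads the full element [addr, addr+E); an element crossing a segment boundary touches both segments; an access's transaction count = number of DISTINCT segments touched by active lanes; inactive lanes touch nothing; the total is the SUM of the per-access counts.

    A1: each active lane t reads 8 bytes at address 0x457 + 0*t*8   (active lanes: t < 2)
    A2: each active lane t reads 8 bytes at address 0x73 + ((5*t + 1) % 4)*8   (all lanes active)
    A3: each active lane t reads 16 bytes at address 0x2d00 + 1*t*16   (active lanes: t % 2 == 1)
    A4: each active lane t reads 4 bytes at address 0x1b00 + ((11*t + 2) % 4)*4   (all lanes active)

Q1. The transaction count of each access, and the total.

A1: 1 transaction
A2: 2 transactions
A3: 1 transaction
A4: 1 transaction

Answer: 1,2,1,1; total 5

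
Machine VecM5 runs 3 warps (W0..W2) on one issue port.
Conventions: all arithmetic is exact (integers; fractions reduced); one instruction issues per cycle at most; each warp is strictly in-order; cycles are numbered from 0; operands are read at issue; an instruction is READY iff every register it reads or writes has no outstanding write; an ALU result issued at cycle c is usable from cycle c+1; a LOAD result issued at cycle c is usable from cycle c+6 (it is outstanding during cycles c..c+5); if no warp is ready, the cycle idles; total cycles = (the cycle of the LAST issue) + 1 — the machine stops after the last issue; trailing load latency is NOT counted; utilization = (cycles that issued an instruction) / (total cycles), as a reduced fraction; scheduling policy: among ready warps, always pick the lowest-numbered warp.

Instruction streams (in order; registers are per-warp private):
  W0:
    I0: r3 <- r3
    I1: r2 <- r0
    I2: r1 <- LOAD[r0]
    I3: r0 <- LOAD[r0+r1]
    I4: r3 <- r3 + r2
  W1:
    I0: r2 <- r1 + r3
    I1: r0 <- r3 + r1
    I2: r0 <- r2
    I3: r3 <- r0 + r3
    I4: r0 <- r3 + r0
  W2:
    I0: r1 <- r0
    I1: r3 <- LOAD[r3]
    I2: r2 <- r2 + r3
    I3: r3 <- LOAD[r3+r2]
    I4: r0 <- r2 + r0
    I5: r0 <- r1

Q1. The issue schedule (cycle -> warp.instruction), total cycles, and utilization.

cycle 0: W0.I0
cycle 1: W0.I1
cycle 2: W0.I2
cycle 3: W1.I0
cycle 4: W1.I1
cycle 5: W1.I2
cycle 6: W1.I3
cycle 7: W1.I4
cycle 8: W0.I3
cycle 9: W0.I4
cycle 10: W2.I0
cycle 11: W2.I1
cycle 12: idle
cycle 13: idle
cycle 14: idle
cycle 15: idle
cycle 16: idle
cycle 17: W2.I2
cycle 18: W2.I3
cycle 19: W2.I4
cycle 20: W2.I5

Answer: 21 cycles, utilization 16/21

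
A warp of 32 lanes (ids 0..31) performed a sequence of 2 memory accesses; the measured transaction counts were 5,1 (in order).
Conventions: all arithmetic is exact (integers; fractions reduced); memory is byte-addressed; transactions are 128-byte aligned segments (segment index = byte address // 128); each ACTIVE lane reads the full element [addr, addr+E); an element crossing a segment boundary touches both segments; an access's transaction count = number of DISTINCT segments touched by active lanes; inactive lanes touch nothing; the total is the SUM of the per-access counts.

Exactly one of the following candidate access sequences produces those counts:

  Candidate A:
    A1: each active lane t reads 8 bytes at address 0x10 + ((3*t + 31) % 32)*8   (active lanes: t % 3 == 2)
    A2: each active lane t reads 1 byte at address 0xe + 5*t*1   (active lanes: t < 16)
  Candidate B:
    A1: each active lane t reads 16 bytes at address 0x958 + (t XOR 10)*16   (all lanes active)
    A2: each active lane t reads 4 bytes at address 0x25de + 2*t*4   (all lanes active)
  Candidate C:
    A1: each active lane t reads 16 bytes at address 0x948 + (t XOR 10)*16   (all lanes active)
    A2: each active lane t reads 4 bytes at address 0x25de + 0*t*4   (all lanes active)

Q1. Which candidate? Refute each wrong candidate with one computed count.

A: A1 gives 2 transactions, not 5
B: A2 gives 3 transactions, not 1
C: all counts match (5,1)

Answer: C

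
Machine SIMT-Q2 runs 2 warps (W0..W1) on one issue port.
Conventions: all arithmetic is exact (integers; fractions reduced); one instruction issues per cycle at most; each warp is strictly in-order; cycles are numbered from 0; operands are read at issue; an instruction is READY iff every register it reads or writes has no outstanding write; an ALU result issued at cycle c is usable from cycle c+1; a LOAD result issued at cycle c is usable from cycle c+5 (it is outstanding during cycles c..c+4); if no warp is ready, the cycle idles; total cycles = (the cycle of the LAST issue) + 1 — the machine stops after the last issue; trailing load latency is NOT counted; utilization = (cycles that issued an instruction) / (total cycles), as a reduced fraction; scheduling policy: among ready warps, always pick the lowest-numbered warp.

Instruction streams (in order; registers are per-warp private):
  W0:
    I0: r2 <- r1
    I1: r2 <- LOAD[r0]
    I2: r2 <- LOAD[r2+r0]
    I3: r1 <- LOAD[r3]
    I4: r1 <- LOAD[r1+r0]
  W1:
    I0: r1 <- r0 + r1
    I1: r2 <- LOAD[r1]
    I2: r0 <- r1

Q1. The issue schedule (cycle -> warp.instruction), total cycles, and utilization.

cycle 0: W0.I0
cycle 1: W0.I1
cycle 2: W1.I0
cycle 3: W1.I1
cycle 4: W1.I2
cycle 5: idle
cycle 6: W0.I2
cycle 7: W0.I3
cycle 8: idle
cycle 9: idle
cycle 10: idle
cycle 11: idle
cycle 12: W0.I4

Answer: 13 cycles, utilization 8/13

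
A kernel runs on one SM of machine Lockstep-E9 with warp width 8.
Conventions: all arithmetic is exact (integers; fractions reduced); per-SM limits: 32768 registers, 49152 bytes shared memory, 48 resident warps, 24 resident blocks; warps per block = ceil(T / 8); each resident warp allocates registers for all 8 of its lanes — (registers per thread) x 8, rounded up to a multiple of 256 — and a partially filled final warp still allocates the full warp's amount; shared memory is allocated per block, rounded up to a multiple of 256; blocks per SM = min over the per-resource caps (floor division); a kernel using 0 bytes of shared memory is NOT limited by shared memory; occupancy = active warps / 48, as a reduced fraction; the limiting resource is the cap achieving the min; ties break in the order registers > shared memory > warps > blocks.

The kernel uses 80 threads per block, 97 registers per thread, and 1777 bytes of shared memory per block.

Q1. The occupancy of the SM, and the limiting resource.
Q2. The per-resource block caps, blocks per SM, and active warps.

Answer: occupancy 5/8, limited by registers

registers: 3 blocks
shared memory: 27 blocks
warps: 4 blocks
blocks: 24 blocks

Answer: 3 blocks, 30 active warps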